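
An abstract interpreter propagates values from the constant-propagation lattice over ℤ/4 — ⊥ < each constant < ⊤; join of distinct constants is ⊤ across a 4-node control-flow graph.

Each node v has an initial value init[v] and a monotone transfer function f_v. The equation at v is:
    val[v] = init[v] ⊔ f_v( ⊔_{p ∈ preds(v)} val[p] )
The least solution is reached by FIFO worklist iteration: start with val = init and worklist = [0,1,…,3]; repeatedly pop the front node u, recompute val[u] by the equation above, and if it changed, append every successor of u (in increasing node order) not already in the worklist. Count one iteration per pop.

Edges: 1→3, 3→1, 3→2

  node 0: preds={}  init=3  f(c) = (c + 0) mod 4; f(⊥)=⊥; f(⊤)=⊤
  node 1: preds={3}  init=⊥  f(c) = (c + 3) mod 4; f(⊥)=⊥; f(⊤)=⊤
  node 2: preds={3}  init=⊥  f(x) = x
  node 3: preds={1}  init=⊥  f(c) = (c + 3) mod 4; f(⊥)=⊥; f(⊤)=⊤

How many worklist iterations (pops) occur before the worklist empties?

Worklist (4 pops):
  #1 pop 0: in=⊥ → 3 (no change)
  #2 pop 1: in=⊥ → ⊥ (no change)
  #3 pop 2: in=⊥ → ⊥ (no change)
  #4 pop 3: in=⊥ → ⊥ (no change)

Fixpoint:
  val[0] = 3
  val[1] = ⊥
  val[2] = ⊥
  val[3] = ⊥

4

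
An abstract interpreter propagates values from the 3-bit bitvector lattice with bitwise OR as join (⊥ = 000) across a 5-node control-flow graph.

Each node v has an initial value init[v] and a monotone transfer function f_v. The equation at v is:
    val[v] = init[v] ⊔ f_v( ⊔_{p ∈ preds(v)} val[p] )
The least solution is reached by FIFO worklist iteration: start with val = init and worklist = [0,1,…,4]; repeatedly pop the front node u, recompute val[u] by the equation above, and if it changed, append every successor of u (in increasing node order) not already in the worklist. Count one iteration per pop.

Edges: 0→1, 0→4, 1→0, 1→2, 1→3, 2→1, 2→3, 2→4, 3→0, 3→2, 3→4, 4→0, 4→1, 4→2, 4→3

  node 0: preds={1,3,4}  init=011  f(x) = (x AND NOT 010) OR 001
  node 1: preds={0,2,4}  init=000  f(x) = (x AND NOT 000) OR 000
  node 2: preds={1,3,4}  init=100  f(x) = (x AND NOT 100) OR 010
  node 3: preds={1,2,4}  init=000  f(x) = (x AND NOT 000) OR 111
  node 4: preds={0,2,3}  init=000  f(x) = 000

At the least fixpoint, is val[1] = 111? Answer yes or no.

Worklist (9 pops):
  #1 pop 0: in=000 → 011 (no change)
  #2 pop 1: in=111 → 111 (was 000); enqueue [0]
  #3 pop 2: in=111 → 111 (was 100); enqueue [1]
  #4 pop 3: in=111 → 111 (was 000); enqueue [2]
  #5 pop 4: in=111 → 000 (no change)
  #6 pop 0: in=111 → 111 (was 011); enqueue [4]
  #7 pop 1: in=111 → 111 (no change)
  #8 pop 2: in=111 → 111 (no change)
  #9 pop 4: in=111 → 000 (no change)

Fixpoint:
  val[0] = 111
  val[1] = 111
  val[2] = 111
  val[3] = 111
  val[4] = 000

yes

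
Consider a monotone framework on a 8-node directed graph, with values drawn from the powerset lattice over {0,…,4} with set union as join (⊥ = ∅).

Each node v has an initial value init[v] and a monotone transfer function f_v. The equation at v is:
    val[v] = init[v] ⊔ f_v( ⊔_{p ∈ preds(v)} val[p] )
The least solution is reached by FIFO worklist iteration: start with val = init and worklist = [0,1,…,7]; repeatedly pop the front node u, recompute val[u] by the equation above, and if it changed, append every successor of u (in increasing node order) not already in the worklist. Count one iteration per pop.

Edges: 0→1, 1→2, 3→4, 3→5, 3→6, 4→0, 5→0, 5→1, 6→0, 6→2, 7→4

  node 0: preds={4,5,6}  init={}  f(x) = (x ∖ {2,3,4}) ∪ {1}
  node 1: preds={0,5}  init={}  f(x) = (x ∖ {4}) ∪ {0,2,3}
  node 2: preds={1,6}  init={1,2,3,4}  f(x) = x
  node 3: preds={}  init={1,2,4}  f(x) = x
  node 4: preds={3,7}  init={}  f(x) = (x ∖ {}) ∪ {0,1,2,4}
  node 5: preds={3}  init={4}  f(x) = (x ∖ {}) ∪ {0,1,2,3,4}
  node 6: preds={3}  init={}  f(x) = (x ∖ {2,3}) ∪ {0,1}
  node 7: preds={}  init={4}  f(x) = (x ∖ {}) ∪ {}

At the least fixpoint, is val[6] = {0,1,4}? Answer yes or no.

Iteration log — 11 steps:
  step 1. node 0  ⊔preds={4}  new={1}  old={}  +wl: 
  step 2. node 1  ⊔preds={1,4}  new={0,1,2,3}  old={}  +wl: 
  step 3. node 2  ⊔preds={0,1,2,3}  new={0,1,2,3,4}  old={1,2,3,4}  +wl: 
  step 4. node 3  ⊔preds={}  new={1,2,4}  stable
  step 5. node 4  ⊔preds={1,2,4}  new={0,1,2,4}  old={}  +wl: 0
  step 6. node 5  ⊔preds={1,2,4}  new={0,1,2,3,4}  old={4}  +wl: 1
  step 7. node 6  ⊔preds={1,2,4}  new={0,1,4}  old={}  +wl: 2
  step 8. node 7  ⊔preds={}  new={4}  stable
  step 9. node 0  ⊔preds={0,1,2,3,4}  new={0,1}  old={1}  +wl: 
  step 10. node 1  ⊔preds={0,1,2,3,4}  new={0,1,2,3}  stable
  step 11. node 2  ⊔preds={0,1,2,3,4}  new={0,1,2,3,4}  stable

Least fixpoint reached:
  node 0: {0,1}
  node 1: {0,1,2,3}
  node 2: {0,1,2,3,4}
  node 3: {1,2,4}
  node 4: {0,1,2,4}
  node 5: {0,1,2,3,4}
  node 6: {0,1,4}
  node 7: {4}

yes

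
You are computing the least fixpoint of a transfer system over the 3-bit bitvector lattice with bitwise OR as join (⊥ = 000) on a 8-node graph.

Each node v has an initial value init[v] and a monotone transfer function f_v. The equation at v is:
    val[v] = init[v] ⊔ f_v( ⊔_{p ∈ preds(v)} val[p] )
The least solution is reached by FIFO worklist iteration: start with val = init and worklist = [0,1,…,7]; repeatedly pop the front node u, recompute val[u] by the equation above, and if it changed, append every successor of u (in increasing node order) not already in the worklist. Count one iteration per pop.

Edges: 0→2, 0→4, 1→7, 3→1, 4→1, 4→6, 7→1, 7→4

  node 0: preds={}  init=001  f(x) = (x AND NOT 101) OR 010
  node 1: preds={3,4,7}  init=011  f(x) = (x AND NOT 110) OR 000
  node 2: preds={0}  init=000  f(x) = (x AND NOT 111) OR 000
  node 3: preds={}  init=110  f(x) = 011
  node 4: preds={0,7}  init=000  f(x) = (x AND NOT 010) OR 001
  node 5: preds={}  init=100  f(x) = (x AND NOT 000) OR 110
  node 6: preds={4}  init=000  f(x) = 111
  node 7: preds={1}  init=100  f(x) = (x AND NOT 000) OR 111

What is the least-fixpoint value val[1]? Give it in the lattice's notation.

011

Iteration log — 10 steps:
  step 1. node 0  ⊔preds=000  new=011  old=001  +wl: 
  step 2. node 1  ⊔preds=110  new=011  stable
  step 3. node 2  ⊔preds=011  new=000  stable
  step 4. node 3  ⊔preds=000  new=111  old=110  +wl: 1
  step 5. node 4  ⊔preds=111  new=101  old=000  +wl: 
  step 6. node 5  ⊔preds=000  new=110  old=100  +wl: 
  step 7. node 6  ⊔preds=101  new=111  old=000  +wl: 
  step 8. node 7  ⊔preds=011  new=111  old=100  +wl: 4
  step 9. node 1  ⊔preds=111  new=011  stable
  step 10. node 4  ⊔preds=111  new=101  stable

Least fixpoint reached:
  node 0: 011
  node 1: 011
  node 2: 000
  node 3: 111
  node 4: 101
  node 5: 110
  node 6: 111
  node 7: 111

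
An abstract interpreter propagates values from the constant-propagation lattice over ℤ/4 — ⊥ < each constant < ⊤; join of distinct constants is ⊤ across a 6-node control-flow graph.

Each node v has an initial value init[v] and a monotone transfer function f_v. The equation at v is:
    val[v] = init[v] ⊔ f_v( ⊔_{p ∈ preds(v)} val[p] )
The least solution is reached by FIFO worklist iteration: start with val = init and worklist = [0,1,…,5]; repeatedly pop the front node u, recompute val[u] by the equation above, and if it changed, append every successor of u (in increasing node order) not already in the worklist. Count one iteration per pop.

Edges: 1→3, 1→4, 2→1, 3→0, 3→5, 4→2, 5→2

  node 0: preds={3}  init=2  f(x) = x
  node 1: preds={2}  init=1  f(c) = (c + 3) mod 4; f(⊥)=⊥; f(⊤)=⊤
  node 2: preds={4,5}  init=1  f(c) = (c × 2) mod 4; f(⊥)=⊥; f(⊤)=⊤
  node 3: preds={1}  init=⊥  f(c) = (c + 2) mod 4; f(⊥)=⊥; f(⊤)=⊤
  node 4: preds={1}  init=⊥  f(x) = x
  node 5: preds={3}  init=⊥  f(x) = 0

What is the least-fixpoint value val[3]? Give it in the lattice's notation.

Trace (9 dequeues):
  [1] u=0 | in ⊥ | out 2 | ==
  [2] u=1 | in 1 | out ⊤ | prev 1 | push {}
  [3] u=2 | in ⊥ | out 1 | ==
  [4] u=3 | in ⊤ | out ⊤ | prev ⊥ | push {0}
  [5] u=4 | in ⊤ | out ⊤ | prev ⊥ | push {2}
  [6] u=5 | in ⊤ | out 0 | prev ⊥ | push {}
  [7] u=0 | in ⊤ | out ⊤ | prev 2 | push {}
  [8] u=2 | in ⊤ | out ⊤ | prev 1 | push {1}
  [9] u=1 | in ⊤ | out ⊤ | ==

Converged values:
  [0] ⊤
  [1] ⊤
  [2] ⊤
  [3] ⊤
  [4] ⊤
  [5] 0

⊤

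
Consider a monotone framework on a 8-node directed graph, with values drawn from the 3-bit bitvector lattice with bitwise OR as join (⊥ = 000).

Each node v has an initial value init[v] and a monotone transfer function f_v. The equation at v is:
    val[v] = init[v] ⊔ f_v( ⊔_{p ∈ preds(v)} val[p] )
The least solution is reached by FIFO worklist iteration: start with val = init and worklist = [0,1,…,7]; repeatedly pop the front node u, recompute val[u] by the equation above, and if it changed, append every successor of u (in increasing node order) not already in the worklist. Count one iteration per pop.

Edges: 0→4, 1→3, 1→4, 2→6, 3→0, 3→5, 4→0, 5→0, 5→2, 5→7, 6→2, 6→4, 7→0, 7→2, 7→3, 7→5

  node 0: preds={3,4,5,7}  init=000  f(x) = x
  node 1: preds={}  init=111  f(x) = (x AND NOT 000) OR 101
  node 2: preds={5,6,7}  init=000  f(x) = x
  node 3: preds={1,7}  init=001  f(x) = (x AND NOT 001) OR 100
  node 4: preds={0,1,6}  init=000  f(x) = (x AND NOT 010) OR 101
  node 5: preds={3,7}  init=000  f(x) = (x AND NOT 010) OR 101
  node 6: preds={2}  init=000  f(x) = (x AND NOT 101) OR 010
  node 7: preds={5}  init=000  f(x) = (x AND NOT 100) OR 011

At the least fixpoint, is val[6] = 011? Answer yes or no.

no

Iteration log — 14 steps:
  step 1. node 0  ⊔preds=001  new=001  old=000  +wl: 
  step 2. node 1  ⊔preds=000  new=111  stable
  step 3. node 2  ⊔preds=000  new=000  stable
  step 4. node 3  ⊔preds=111  new=111  old=001  +wl: 0
  step 5. node 4  ⊔preds=111  new=101  old=000  +wl: 
  step 6. node 5  ⊔preds=111  new=101  old=000  +wl: 2
  step 7. node 6  ⊔preds=000  new=010  old=000  +wl: 4
  step 8. node 7  ⊔preds=101  new=011  old=000  +wl: 3,5
  step 9. node 0  ⊔preds=111  new=111  old=001  +wl: 
  step 10. node 2  ⊔preds=111  new=111  old=000  +wl: 6
  step 11. node 4  ⊔preds=111  new=101  stable
  step 12. node 3  ⊔preds=111  new=111  stable
  step 13. node 5  ⊔preds=111  new=101  stable
  step 14. node 6  ⊔preds=111  new=010  stable

Least fixpoint reached:
  node 0: 111
  node 1: 111
  node 2: 111
  node 3: 111
  node 4: 101
  node 5: 101
  node 6: 010
  node 7: 011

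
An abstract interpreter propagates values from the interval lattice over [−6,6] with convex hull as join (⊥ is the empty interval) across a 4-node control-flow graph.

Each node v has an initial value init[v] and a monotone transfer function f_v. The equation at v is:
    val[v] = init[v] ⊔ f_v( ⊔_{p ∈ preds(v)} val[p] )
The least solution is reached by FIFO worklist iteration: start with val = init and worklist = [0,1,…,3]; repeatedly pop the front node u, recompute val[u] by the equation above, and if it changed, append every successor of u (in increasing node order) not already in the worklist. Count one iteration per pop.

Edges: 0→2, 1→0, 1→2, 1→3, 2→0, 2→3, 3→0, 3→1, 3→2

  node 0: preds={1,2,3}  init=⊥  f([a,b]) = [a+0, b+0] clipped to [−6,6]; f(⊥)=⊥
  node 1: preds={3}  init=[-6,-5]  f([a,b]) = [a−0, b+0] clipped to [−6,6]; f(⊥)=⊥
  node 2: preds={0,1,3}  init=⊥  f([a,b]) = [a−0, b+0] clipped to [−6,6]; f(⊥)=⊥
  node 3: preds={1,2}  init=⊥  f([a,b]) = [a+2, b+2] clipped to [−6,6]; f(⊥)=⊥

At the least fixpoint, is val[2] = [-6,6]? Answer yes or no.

yes

Worklist (34 pops):
  #1 pop 0: in=[-6,-5] → [-6,-5] (was ⊥); enqueue []
  #2 pop 1: in=⊥ → [-6,-5] (no change)
  #3 pop 2: in=[-6,-5] → [-6,-5] (was ⊥); enqueue [0]
  #4 pop 3: in=[-6,-5] → [-4,-3] (was ⊥); enqueue [1,2]
  #5 pop 0: in=[-6,-3] → [-6,-3] (was [-6,-5]); enqueue []
  #6 pop 1: in=[-4,-3] → [-6,-3] (was [-6,-5]); enqueue [0,3]
  #7 pop 2: in=[-6,-3] → [-6,-3] (was [-6,-5]); enqueue []
  #8 pop 0: in=[-6,-3] → [-6,-3] (no change)
  #9 pop 3: in=[-6,-3] → [-4,-1] (was [-4,-3]); enqueue [0,1,2]
  #10 pop 0: in=[-6,-1] → [-6,-1] (was [-6,-3]); enqueue []
  #11 pop 1: in=[-4,-1] → [-6,-1] (was [-6,-3]); enqueue [0,3]
  #12 pop 2: in=[-6,-1] → [-6,-1] (was [-6,-3]); enqueue []
  #13 pop 0: in=[-6,-1] → [-6,-1] (no change)
  #14 pop 3: in=[-6,-1] → [-4,1] (was [-4,-1]); enqueue [0,1,2]
  #15 pop 0: in=[-6,1] → [-6,1] (was [-6,-1]); enqueue []
  #16 pop 1: in=[-4,1] → [-6,1] (was [-6,-1]); enqueue [0,3]
  #17 pop 2: in=[-6,1] → [-6,1] (was [-6,-1]); enqueue []
  #18 pop 0: in=[-6,1] → [-6,1] (no change)
  #19 pop 3: in=[-6,1] → [-4,3] (was [-4,1]); enqueue [0,1,2]
  #20 pop 0: in=[-6,3] → [-6,3] (was [-6,1]); enqueue []
  #21 pop 1: in=[-4,3] → [-6,3] (was [-6,1]); enqueue [0,3]
  #22 pop 2: in=[-6,3] → [-6,3] (was [-6,1]); enqueue []
  #23 pop 0: in=[-6,3] → [-6,3] (no change)
  #24 pop 3: in=[-6,3] → [-4,5] (was [-4,3]); enqueue [0,1,2]
  #25 pop 0: in=[-6,5] → [-6,5] (was [-6,3]); enqueue []
  #26 pop 1: in=[-4,5] → [-6,5] (was [-6,3]); enqueue [0,3]
  #27 pop 2: in=[-6,5] → [-6,5] (was [-6,3]); enqueue []
  #28 pop 0: in=[-6,5] → [-6,5] (no change)
  #29 pop 3: in=[-6,5] → [-4,6] (was [-4,5]); enqueue [0,1,2]
  #30 pop 0: in=[-6,6] → [-6,6] (was [-6,5]); enqueue []
  #31 pop 1: in=[-4,6] → [-6,6] (was [-6,5]); enqueue [0,3]
  #32 pop 2: in=[-6,6] → [-6,6] (was [-6,5]); enqueue []
  #33 pop 0: in=[-6,6] → [-6,6] (no change)
  #34 pop 3: in=[-6,6] → [-4,6] (no change)

Fixpoint:
  val[0] = [-6,6]
  val[1] = [-6,6]
  val[2] = [-6,6]
  val[3] = [-4,6]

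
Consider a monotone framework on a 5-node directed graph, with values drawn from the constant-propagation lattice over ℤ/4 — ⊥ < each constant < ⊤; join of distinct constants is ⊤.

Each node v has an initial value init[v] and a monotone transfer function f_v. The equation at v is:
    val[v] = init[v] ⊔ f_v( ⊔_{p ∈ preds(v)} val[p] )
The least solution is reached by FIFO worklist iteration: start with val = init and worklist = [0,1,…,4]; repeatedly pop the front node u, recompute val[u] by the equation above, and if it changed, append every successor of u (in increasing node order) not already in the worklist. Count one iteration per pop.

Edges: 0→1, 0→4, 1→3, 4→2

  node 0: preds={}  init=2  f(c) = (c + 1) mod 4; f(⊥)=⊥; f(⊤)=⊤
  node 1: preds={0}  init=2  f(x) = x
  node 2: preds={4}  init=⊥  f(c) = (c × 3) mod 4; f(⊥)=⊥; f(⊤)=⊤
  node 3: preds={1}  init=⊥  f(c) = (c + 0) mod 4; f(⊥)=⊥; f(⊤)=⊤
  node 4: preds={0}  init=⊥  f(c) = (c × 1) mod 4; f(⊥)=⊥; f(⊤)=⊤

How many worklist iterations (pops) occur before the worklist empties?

6

Worklist (6 pops):
  #1 pop 0: in=⊥ → 2 (no change)
  #2 pop 1: in=2 → 2 (no change)
  #3 pop 2: in=⊥ → ⊥ (no change)
  #4 pop 3: in=2 → 2 (was ⊥); enqueue []
  #5 pop 4: in=2 → 2 (was ⊥); enqueue [2]
  #6 pop 2: in=2 → 2 (was ⊥); enqueue []

Fixpoint:
  val[0] = 2
  val[1] = 2
  val[2] = 2
  val[3] = 2
  val[4] = 2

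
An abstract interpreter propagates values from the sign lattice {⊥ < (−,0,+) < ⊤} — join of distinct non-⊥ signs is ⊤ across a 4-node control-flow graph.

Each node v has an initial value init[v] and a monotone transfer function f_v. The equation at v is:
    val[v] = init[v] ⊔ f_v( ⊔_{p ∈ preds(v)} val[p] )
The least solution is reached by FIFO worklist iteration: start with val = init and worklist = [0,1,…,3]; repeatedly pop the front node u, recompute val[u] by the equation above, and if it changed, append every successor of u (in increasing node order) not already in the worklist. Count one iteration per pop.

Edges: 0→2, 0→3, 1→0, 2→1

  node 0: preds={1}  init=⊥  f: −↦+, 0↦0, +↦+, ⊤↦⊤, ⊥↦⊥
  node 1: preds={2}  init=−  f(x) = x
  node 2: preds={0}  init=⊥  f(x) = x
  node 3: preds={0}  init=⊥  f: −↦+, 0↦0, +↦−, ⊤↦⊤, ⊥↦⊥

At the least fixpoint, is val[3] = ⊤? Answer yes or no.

yes

Worklist (9 pops):
  #1 pop 0: in=− → + (was ⊥); enqueue []
  #2 pop 1: in=⊥ → − (no change)
  #3 pop 2: in=+ → + (was ⊥); enqueue [1]
  #4 pop 3: in=+ → − (was ⊥); enqueue []
  #5 pop 1: in=+ → ⊤ (was −); enqueue [0]
  #6 pop 0: in=⊤ → ⊤ (was +); enqueue [2,3]
  #7 pop 2: in=⊤ → ⊤ (was +); enqueue [1]
  #8 pop 3: in=⊤ → ⊤ (was −); enqueue []
  #9 pop 1: in=⊤ → ⊤ (no change)

Fixpoint:
  val[0] = ⊤
  val[1] = ⊤
  val[2] = ⊤
  val[3] = ⊤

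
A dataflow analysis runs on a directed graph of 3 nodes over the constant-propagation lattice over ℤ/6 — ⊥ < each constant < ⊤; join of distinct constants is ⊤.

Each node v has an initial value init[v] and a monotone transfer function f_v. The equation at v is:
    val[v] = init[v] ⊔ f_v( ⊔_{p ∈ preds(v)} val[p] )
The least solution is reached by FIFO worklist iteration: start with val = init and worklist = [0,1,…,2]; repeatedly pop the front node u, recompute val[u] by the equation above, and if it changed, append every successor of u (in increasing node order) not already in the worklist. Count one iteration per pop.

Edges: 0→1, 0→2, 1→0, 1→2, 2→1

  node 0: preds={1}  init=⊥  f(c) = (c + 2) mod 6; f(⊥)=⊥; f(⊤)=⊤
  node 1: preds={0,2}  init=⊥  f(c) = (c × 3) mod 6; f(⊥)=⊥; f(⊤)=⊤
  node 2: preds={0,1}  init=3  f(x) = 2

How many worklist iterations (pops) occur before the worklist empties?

9

Iteration log — 9 steps:
  step 1. node 0  ⊔preds=⊥  new=⊥  stable
  step 2. node 1  ⊔preds=3  new=3  old=⊥  +wl: 0
  step 3. node 2  ⊔preds=3  new=⊤  old=3  +wl: 1
  step 4. node 0  ⊔preds=3  new=5  old=⊥  +wl: 2
  step 5. node 1  ⊔preds=⊤  new=⊤  old=3  +wl: 0
  step 6. node 2  ⊔preds=⊤  new=⊤  stable
  step 7. node 0  ⊔preds=⊤  new=⊤  old=5  +wl: 1,2
  step 8. node 1  ⊔preds=⊤  new=⊤  stable
  step 9. node 2  ⊔preds=⊤  new=⊤  stable

Least fixpoint reached:
  node 0: ⊤
  node 1: ⊤
  node 2: ⊤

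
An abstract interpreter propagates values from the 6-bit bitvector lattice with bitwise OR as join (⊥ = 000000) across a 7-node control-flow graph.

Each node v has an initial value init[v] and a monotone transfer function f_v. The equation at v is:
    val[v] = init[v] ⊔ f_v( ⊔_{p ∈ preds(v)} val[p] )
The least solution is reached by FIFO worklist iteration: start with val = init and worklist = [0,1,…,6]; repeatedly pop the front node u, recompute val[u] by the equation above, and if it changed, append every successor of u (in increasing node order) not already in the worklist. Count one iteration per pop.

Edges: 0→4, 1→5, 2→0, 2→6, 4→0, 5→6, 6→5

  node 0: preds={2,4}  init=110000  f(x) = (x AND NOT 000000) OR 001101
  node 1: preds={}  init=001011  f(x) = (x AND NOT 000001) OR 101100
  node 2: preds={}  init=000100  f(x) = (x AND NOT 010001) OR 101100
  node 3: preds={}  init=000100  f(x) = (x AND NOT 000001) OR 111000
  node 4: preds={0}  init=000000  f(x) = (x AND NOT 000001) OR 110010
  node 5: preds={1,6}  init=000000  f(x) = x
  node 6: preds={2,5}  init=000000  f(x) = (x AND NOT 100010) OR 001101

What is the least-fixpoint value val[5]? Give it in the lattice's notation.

101111

Iteration log — 10 steps:
  step 1. node 0  ⊔preds=000100  new=111101  old=110000  +wl: 
  step 2. node 1  ⊔preds=000000  new=101111  old=001011  +wl: 
  step 3. node 2  ⊔preds=000000  new=101100  old=000100  +wl: 0
  step 4. node 3  ⊔preds=000000  new=111100  old=000100  +wl: 
  step 5. node 4  ⊔preds=111101  new=111110  old=000000  +wl: 
  step 6. node 5  ⊔preds=101111  new=101111  old=000000  +wl: 
  step 7. node 6  ⊔preds=101111  new=001101  old=000000  +wl: 5
  step 8. node 0  ⊔preds=111110  new=111111  old=111101  +wl: 4
  step 9. node 5  ⊔preds=101111  new=101111  stable
  step 10. node 4  ⊔preds=111111  new=111110  stable

Least fixpoint reached:
  node 0: 111111
  node 1: 101111
  node 2: 101100
  node 3: 111100
  node 4: 111110
  node 5: 101111
  node 6: 001101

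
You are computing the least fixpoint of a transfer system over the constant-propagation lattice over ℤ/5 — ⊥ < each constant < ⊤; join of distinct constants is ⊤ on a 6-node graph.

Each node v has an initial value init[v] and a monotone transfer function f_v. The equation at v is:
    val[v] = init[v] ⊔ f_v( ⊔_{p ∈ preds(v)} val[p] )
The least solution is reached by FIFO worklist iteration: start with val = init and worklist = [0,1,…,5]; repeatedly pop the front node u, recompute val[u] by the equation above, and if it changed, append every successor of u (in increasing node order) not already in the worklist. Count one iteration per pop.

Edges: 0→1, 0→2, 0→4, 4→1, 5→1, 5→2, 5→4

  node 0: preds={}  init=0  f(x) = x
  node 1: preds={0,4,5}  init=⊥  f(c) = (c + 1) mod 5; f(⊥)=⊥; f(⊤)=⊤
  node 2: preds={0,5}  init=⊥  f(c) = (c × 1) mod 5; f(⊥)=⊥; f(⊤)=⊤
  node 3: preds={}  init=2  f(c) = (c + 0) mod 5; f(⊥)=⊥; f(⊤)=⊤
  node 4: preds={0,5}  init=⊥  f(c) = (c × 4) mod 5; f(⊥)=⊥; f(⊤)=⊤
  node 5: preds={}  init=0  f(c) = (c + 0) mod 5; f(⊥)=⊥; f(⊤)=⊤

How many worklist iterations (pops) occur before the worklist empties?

Iteration log — 7 steps:
  step 1. node 0  ⊔preds=⊥  new=0  stable
  step 2. node 1  ⊔preds=0  new=1  old=⊥  +wl: 
  step 3. node 2  ⊔preds=0  new=0  old=⊥  +wl: 
  step 4. node 3  ⊔preds=⊥  new=2  stable
  step 5. node 4  ⊔preds=0  new=0  old=⊥  +wl: 1
  step 6. node 5  ⊔preds=⊥  new=0  stable
  step 7. node 1  ⊔preds=0  new=1  stable

Least fixpoint reached:
  node 0: 0
  node 1: 1
  node 2: 0
  node 3: 2
  node 4: 0
  node 5: 0

7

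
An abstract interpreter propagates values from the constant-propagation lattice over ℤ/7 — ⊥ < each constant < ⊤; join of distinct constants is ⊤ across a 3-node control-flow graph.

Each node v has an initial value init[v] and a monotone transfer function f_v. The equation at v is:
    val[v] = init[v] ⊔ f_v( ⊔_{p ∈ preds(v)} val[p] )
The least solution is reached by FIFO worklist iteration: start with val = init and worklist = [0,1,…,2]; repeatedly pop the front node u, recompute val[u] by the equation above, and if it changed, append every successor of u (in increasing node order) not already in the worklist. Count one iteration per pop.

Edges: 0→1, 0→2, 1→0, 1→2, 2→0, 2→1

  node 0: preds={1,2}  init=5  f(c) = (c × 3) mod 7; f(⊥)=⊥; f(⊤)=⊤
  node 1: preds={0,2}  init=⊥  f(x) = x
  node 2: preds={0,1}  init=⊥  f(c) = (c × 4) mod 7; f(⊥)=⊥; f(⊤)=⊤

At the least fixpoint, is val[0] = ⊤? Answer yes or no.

Worklist (8 pops):
  #1 pop 0: in=⊥ → 5 (no change)
  #2 pop 1: in=5 → 5 (was ⊥); enqueue [0]
  #3 pop 2: in=5 → 6 (was ⊥); enqueue [1]
  #4 pop 0: in=⊤ → ⊤ (was 5); enqueue [2]
  #5 pop 1: in=⊤ → ⊤ (was 5); enqueue [0]
  #6 pop 2: in=⊤ → ⊤ (was 6); enqueue [1]
  #7 pop 0: in=⊤ → ⊤ (no change)
  #8 pop 1: in=⊤ → ⊤ (no change)

Fixpoint:
  val[0] = ⊤
  val[1] = ⊤
  val[2] = ⊤

yes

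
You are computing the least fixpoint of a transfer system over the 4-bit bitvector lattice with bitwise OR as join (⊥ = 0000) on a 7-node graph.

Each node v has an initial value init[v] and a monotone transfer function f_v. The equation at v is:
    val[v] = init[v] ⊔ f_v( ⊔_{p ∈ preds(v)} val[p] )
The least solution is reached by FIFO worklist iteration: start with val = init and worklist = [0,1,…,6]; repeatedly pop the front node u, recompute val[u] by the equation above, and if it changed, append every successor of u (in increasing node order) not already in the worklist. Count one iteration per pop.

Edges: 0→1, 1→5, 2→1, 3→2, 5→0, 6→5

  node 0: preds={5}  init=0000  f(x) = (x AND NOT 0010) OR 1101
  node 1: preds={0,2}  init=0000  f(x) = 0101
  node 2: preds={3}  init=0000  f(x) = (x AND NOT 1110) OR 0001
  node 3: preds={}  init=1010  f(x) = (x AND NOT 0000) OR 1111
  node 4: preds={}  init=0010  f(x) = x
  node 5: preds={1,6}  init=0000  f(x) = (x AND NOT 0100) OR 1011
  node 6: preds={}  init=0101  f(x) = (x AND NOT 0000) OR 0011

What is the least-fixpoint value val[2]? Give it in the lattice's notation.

Iteration log — 11 steps:
  step 1. node 0  ⊔preds=0000  new=1101  old=0000  +wl: 
  step 2. node 1  ⊔preds=1101  new=0101  old=0000  +wl: 
  step 3. node 2  ⊔preds=1010  new=0001  old=0000  +wl: 1
  step 4. node 3  ⊔preds=0000  new=1111  old=1010  +wl: 2
  step 5. node 4  ⊔preds=0000  new=0010  stable
  step 6. node 5  ⊔preds=0101  new=1011  old=0000  +wl: 0
  step 7. node 6  ⊔preds=0000  new=0111  old=0101  +wl: 5
  step 8. node 1  ⊔preds=1101  new=0101  stable
  step 9. node 2  ⊔preds=1111  new=0001  stable
  step 10. node 0  ⊔preds=1011  new=1101  stable
  step 11. node 5  ⊔preds=0111  new=1011  stable

Least fixpoint reached:
  node 0: 1101
  node 1: 0101
  node 2: 0001
  node 3: 1111
  node 4: 0010
  node 5: 1011
  node 6: 0111

0001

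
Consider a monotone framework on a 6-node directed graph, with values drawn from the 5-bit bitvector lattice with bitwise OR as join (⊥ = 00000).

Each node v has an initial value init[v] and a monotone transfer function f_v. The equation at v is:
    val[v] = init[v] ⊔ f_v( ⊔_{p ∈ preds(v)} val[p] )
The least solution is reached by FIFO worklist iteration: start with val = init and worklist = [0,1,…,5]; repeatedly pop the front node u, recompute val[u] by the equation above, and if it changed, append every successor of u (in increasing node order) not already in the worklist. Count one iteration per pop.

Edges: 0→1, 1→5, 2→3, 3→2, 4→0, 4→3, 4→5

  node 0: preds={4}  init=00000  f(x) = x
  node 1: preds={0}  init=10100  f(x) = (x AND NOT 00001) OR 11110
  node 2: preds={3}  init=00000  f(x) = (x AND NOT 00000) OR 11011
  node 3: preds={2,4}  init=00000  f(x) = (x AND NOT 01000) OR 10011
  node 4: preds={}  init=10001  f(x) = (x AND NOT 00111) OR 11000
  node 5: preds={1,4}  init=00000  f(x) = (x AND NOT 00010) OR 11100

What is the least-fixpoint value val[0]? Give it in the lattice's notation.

11001

Iteration log — 10 steps:
  step 1. node 0  ⊔preds=10001  new=10001  old=00000  +wl: 
  step 2. node 1  ⊔preds=10001  new=11110  old=10100  +wl: 
  step 3. node 2  ⊔preds=00000  new=11011  old=00000  +wl: 
  step 4. node 3  ⊔preds=11011  new=10011  old=00000  +wl: 2
  step 5. node 4  ⊔preds=00000  new=11001  old=10001  +wl: 0,3
  step 6. node 5  ⊔preds=11111  new=11101  old=00000  +wl: 
  step 7. node 2  ⊔preds=10011  new=11011  stable
  step 8. node 0  ⊔preds=11001  new=11001  old=10001  +wl: 1
  step 9. node 3  ⊔preds=11011  new=10011  stable
  step 10. node 1  ⊔preds=11001  new=11110  stable

Least fixpoint reached:
  node 0: 11001
  node 1: 11110
  node 2: 11011
  node 3: 10011
  node 4: 11001
  node 5: 11101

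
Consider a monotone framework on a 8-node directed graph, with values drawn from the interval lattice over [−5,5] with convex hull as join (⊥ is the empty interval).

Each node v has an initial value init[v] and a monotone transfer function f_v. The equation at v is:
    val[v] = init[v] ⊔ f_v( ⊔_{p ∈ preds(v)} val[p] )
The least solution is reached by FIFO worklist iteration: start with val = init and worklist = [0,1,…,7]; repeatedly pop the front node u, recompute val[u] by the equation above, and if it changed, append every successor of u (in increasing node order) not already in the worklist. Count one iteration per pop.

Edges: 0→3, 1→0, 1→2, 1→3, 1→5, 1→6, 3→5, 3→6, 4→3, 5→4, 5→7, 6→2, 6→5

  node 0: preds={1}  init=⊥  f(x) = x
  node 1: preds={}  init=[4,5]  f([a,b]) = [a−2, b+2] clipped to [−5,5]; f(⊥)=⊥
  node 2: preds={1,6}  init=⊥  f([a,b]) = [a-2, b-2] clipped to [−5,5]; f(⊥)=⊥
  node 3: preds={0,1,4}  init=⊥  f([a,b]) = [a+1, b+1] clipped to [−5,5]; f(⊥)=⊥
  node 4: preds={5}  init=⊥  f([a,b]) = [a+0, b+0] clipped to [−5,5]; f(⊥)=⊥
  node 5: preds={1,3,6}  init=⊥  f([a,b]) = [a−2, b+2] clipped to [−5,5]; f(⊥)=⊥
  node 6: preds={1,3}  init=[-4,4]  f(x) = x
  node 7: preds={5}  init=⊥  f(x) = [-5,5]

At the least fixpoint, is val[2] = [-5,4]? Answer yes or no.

Iteration log — 14 steps:
  step 1. node 0  ⊔preds=[4,5]  new=[4,5]  old=⊥  +wl: 
  step 2. node 1  ⊔preds=⊥  new=[4,5]  stable
  step 3. node 2  ⊔preds=[-4,5]  new=[-5,3]  old=⊥  +wl: 
  step 4. node 3  ⊔preds=[4,5]  new=[5,5]  old=⊥  +wl: 
  step 5. node 4  ⊔preds=⊥  new=⊥  stable
  step 6. node 5  ⊔preds=[-4,5]  new=[-5,5]  old=⊥  +wl: 4
  step 7. node 6  ⊔preds=[4,5]  new=[-4,5]  old=[-4,4]  +wl: 2,5
  step 8. node 7  ⊔preds=[-5,5]  new=[-5,5]  old=⊥  +wl: 
  step 9. node 4  ⊔preds=[-5,5]  new=[-5,5]  old=⊥  +wl: 3
  step 10. node 2  ⊔preds=[-4,5]  new=[-5,3]  stable
  step 11. node 5  ⊔preds=[-4,5]  new=[-5,5]  stable
  step 12. node 3  ⊔preds=[-5,5]  new=[-4,5]  old=[5,5]  +wl: 5,6
  step 13. node 5  ⊔preds=[-4,5]  new=[-5,5]  stable
  step 14. node 6  ⊔preds=[-4,5]  new=[-4,5]  stable

Least fixpoint reached:
  node 0: [4,5]
  node 1: [4,5]
  node 2: [-5,3]
  node 3: [-4,5]
  node 4: [-5,5]
  node 5: [-5,5]
  node 6: [-4,5]
  node 7: [-5,5]

no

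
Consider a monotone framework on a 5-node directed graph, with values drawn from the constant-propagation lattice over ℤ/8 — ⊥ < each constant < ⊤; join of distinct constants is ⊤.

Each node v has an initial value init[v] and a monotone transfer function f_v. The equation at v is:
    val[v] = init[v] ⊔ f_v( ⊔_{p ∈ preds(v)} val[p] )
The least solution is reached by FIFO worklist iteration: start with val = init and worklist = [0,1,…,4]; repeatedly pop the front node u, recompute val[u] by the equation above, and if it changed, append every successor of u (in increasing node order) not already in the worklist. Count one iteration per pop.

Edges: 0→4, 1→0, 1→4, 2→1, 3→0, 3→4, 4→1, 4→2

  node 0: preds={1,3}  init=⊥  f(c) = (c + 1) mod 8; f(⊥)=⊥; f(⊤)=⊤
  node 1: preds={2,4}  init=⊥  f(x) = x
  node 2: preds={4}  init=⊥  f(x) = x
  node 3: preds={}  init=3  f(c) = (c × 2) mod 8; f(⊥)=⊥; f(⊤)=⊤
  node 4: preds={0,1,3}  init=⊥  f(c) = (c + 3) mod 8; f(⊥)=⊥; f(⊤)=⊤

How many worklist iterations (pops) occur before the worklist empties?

Worklist (10 pops):
  #1 pop 0: in=3 → 4 (was ⊥); enqueue []
  #2 pop 1: in=⊥ → ⊥ (no change)
  #3 pop 2: in=⊥ → ⊥ (no change)
  #4 pop 3: in=⊥ → 3 (no change)
  #5 pop 4: in=⊤ → ⊤ (was ⊥); enqueue [1,2]
  #6 pop 1: in=⊤ → ⊤ (was ⊥); enqueue [0,4]
  #7 pop 2: in=⊤ → ⊤ (was ⊥); enqueue [1]
  #8 pop 0: in=⊤ → ⊤ (was 4); enqueue []
  #9 pop 4: in=⊤ → ⊤ (no change)
  #10 pop 1: in=⊤ → ⊤ (no change)

Fixpoint:
  val[0] = ⊤
  val[1] = ⊤
  val[2] = ⊤
  val[3] = 3
  val[4] = ⊤

10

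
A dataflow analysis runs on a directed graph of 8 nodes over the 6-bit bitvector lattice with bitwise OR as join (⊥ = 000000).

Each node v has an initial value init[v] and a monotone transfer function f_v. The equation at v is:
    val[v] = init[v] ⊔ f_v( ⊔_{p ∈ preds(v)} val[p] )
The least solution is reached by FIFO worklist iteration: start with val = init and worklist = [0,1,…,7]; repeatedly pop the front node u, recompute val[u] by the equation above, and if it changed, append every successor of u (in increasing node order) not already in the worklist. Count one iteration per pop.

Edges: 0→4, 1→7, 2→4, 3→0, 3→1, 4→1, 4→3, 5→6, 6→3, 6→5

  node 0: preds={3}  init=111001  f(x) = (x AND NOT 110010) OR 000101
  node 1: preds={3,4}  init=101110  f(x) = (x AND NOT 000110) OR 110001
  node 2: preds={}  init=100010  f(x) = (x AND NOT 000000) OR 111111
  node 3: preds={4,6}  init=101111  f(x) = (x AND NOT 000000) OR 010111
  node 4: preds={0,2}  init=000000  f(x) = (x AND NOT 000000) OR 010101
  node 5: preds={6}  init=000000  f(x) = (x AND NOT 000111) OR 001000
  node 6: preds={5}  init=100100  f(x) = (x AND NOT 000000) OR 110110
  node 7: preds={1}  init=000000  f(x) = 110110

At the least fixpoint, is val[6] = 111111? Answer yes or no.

no

Trace (13 dequeues):
  [1] u=0 | in 101111 | out 111101 | prev 111001 | push {}
  [2] u=1 | in 101111 | out 111111 | prev 101110 | push {}
  [3] u=2 | in 000000 | out 111111 | prev 100010 | push {}
  [4] u=3 | in 100100 | out 111111 | prev 101111 | push {0,1}
  [5] u=4 | in 111111 | out 111111 | prev 000000 | push {3}
  [6] u=5 | in 100100 | out 101000 | prev 000000 | push {}
  [7] u=6 | in 101000 | out 111110 | prev 100100 | push {5}
  [8] u=7 | in 111111 | out 110110 | prev 000000 | push {}
  [9] u=0 | in 111111 | out 111101 | ==
  [10] u=1 | in 111111 | out 111111 | ==
  [11] u=3 | in 111111 | out 111111 | ==
  [12] u=5 | in 111110 | out 111000 | prev 101000 | push {6}
  [13] u=6 | in 111000 | out 111110 | ==

Converged values:
  [0] 111101
  [1] 111111
  [2] 111111
  [3] 111111
  [4] 111111
  [5] 111000
  [6] 111110
  [7] 110110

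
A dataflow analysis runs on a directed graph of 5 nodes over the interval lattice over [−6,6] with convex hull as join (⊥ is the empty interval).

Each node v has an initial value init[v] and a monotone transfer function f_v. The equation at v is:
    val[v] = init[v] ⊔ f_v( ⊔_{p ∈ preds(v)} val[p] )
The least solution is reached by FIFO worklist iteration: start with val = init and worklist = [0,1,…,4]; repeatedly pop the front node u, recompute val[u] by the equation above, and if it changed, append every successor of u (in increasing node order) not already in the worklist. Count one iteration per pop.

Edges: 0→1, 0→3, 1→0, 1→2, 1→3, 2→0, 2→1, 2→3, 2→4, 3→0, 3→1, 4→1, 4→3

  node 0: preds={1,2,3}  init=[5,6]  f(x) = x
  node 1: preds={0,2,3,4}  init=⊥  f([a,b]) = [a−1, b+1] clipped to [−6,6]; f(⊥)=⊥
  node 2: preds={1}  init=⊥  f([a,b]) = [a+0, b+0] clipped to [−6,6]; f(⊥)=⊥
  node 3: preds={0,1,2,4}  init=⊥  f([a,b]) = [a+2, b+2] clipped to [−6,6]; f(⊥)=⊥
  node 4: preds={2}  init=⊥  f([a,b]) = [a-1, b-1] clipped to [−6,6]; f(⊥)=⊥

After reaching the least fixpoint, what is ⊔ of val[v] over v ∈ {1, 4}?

Iteration log — 54 steps:
  step 1. node 0  ⊔preds=⊥  new=[5,6]  stable
  step 2. node 1  ⊔preds=[5,6]  new=[4,6]  old=⊥  +wl: 0
  step 3. node 2  ⊔preds=[4,6]  new=[4,6]  old=⊥  +wl: 1
  step 4. node 3  ⊔preds=[4,6]  new=[6,6]  old=⊥  +wl: 
  step 5. node 4  ⊔preds=[4,6]  new=[3,5]  old=⊥  +wl: 3
  step 6. node 0  ⊔preds=[4,6]  new=[4,6]  old=[5,6]  +wl: 
  step 7. node 1  ⊔preds=[3,6]  new=[2,6]  old=[4,6]  +wl: 0,2
  step 8. node 3  ⊔preds=[2,6]  new=[4,6]  old=[6,6]  +wl: 1
  step 9. node 0  ⊔preds=[2,6]  new=[2,6]  old=[4,6]  +wl: 3
  step 10. node 2  ⊔preds=[2,6]  new=[2,6]  old=[4,6]  +wl: 0,4
  step 11. node 1  ⊔preds=[2,6]  new=[1,6]  old=[2,6]  +wl: 2
  step 12. node 3  ⊔preds=[1,6]  new=[3,6]  old=[4,6]  +wl: 1
  step 13. node 0  ⊔preds=[1,6]  new=[1,6]  old=[2,6]  +wl: 3
  step 14. node 4  ⊔preds=[2,6]  new=[1,5]  old=[3,5]  +wl: 
  step 15. node 2  ⊔preds=[1,6]  new=[1,6]  old=[2,6]  +wl: 0,4
  step 16. node 1  ⊔preds=[1,6]  new=[0,6]  old=[1,6]  +wl: 2
  step 17. node 3  ⊔preds=[0,6]  new=[2,6]  old=[3,6]  +wl: 1
  step 18. node 0  ⊔preds=[0,6]  new=[0,6]  old=[1,6]  +wl: 3
  step 19. node 4  ⊔preds=[1,6]  new=[0,5]  old=[1,5]  +wl: 
  step 20. node 2  ⊔preds=[0,6]  new=[0,6]  old=[1,6]  +wl: 0,4
  step 21. node 1  ⊔preds=[0,6]  new=[-1,6]  old=[0,6]  +wl: 2
  step 22. node 3  ⊔preds=[-1,6]  new=[1,6]  old=[2,6]  +wl: 1
  step 23. node 0  ⊔preds=[-1,6]  new=[-1,6]  old=[0,6]  +wl: 3
  step 24. node 4  ⊔preds=[0,6]  new=[-1,5]  old=[0,5]  +wl: 
  step 25. node 2  ⊔preds=[-1,6]  new=[-1,6]  old=[0,6]  +wl: 0,4
  step 26. node 1  ⊔preds=[-1,6]  new=[-2,6]  old=[-1,6]  +wl: 2
  step 27. node 3  ⊔preds=[-2,6]  new=[0,6]  old=[1,6]  +wl: 1
  step 28. node 0  ⊔preds=[-2,6]  new=[-2,6]  old=[-1,6]  +wl: 3
  step 29. node 4  ⊔preds=[-1,6]  new=[-2,5]  old=[-1,5]  +wl: 
  step 30. node 2  ⊔preds=[-2,6]  new=[-2,6]  old=[-1,6]  +wl: 0,4
  step 31. node 1  ⊔preds=[-2,6]  new=[-3,6]  old=[-2,6]  +wl: 2
  step 32. node 3  ⊔preds=[-3,6]  new=[-1,6]  old=[0,6]  +wl: 1
  step 33. node 0  ⊔preds=[-3,6]  new=[-3,6]  old=[-2,6]  +wl: 3
  step 34. node 4  ⊔preds=[-2,6]  new=[-3,5]  old=[-2,5]  +wl: 
  step 35. node 2  ⊔preds=[-3,6]  new=[-3,6]  old=[-2,6]  +wl: 0,4
  step 36. node 1  ⊔preds=[-3,6]  new=[-4,6]  old=[-3,6]  +wl: 2
  step 37. node 3  ⊔preds=[-4,6]  new=[-2,6]  old=[-1,6]  +wl: 1
  step 38. node 0  ⊔preds=[-4,6]  new=[-4,6]  old=[-3,6]  +wl: 3
  step 39. node 4  ⊔preds=[-3,6]  new=[-4,5]  old=[-3,5]  +wl: 
  step 40. node 2  ⊔preds=[-4,6]  new=[-4,6]  old=[-3,6]  +wl: 0,4
  step 41. node 1  ⊔preds=[-4,6]  new=[-5,6]  old=[-4,6]  +wl: 2
  step 42. node 3  ⊔preds=[-5,6]  new=[-3,6]  old=[-2,6]  +wl: 1
  step 43. node 0  ⊔preds=[-5,6]  new=[-5,6]  old=[-4,6]  +wl: 3
  step 44. node 4  ⊔preds=[-4,6]  new=[-5,5]  old=[-4,5]  +wl: 
  step 45. node 2  ⊔preds=[-5,6]  new=[-5,6]  old=[-4,6]  +wl: 0,4
  step 46. node 1  ⊔preds=[-5,6]  new=[-6,6]  old=[-5,6]  +wl: 2
  step 47. node 3  ⊔preds=[-6,6]  new=[-4,6]  old=[-3,6]  +wl: 1
  step 48. node 0  ⊔preds=[-6,6]  new=[-6,6]  old=[-5,6]  +wl: 3
  step 49. node 4  ⊔preds=[-5,6]  new=[-6,5]  old=[-5,5]  +wl: 
  step 50. node 2  ⊔preds=[-6,6]  new=[-6,6]  old=[-5,6]  +wl: 0,4
  step 51. node 1  ⊔preds=[-6,6]  new=[-6,6]  stable
  step 52. node 3  ⊔preds=[-6,6]  new=[-4,6]  stable
  step 53. node 0  ⊔preds=[-6,6]  new=[-6,6]  stable
  step 54. node 4  ⊔preds=[-6,6]  new=[-6,5]  stable

Least fixpoint reached:
  node 0: [-6,6]
  node 1: [-6,6]
  node 2: [-6,6]
  node 3: [-4,6]
  node 4: [-6,5]

[-6,6]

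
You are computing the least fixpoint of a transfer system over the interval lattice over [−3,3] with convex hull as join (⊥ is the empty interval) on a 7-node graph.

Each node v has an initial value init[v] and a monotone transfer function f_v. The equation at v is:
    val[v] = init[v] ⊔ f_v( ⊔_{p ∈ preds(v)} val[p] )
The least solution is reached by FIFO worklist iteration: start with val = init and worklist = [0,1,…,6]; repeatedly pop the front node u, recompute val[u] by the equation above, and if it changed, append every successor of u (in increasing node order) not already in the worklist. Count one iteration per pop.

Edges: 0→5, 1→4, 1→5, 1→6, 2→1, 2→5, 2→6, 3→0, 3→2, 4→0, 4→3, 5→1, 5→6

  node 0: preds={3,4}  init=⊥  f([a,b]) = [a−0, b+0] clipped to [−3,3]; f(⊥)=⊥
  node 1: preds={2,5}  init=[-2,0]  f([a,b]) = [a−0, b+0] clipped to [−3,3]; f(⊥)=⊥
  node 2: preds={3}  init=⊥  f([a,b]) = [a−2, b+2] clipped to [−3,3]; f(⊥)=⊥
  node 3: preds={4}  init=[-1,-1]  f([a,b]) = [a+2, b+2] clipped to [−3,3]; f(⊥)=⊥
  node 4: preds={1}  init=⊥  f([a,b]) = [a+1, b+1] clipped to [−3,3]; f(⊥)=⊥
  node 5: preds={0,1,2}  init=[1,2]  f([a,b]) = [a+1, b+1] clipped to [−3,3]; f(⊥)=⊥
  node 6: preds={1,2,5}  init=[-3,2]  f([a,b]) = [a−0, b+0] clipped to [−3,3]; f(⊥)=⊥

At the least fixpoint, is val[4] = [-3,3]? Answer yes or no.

no

Worklist (19 pops):
  #1 pop 0: in=[-1,-1] → [-1,-1] (was ⊥); enqueue []
  #2 pop 1: in=[1,2] → [-2,2] (was [-2,0]); enqueue []
  #3 pop 2: in=[-1,-1] → [-3,1] (was ⊥); enqueue [1]
  #4 pop 3: in=⊥ → [-1,-1] (no change)
  #5 pop 4: in=[-2,2] → [-1,3] (was ⊥); enqueue [0,3]
  #6 pop 5: in=[-3,2] → [-2,3] (was [1,2]); enqueue []
  #7 pop 6: in=[-3,3] → [-3,3] (was [-3,2]); enqueue []
  #8 pop 1: in=[-3,3] → [-3,3] (was [-2,2]); enqueue [4,5,6]
  #9 pop 0: in=[-1,3] → [-1,3] (was [-1,-1]); enqueue []
  #10 pop 3: in=[-1,3] → [-1,3] (was [-1,-1]); enqueue [0,2]
  #11 pop 4: in=[-3,3] → [-2,3] (was [-1,3]); enqueue [3]
  #12 pop 5: in=[-3,3] → [-2,3] (no change)
  #13 pop 6: in=[-3,3] → [-3,3] (no change)
  #14 pop 0: in=[-2,3] → [-2,3] (was [-1,3]); enqueue [5]
  #15 pop 2: in=[-1,3] → [-3,3] (was [-3,1]); enqueue [1,6]
  #16 pop 3: in=[-2,3] → [-1,3] (no change)
  #17 pop 5: in=[-3,3] → [-2,3] (no change)
  #18 pop 1: in=[-3,3] → [-3,3] (no change)
  #19 pop 6: in=[-3,3] → [-3,3] (no change)

Fixpoint:
  val[0] = [-2,3]
  val[1] = [-3,3]
  val[2] = [-3,3]
  val[3] = [-1,3]
  val[4] = [-2,3]
  val[5] = [-2,3]
  val[6] = [-3,3]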